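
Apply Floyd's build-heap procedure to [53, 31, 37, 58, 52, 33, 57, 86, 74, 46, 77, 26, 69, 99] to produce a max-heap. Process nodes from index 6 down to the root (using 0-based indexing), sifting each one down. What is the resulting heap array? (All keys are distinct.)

sift down from index 6:
  57 vs only child 99 at index 13, swap → [53, 31, 37, 58, 52, 33, 99, 86, 74, 46, 77, 26, 69, 57]
sift down from index 5:
  33 vs larger child 69 at index 12, swap → [53, 31, 37, 58, 52, 69, 99, 86, 74, 46, 77, 26, 33, 57]
sift down from index 4:
  52 vs larger child 77 at index 10, swap → [53, 31, 37, 58, 77, 69, 99, 86, 74, 46, 52, 26, 33, 57]
sift down from index 3:
  58 vs larger child 86 at index 7, swap → [53, 31, 37, 86, 77, 69, 99, 58, 74, 46, 52, 26, 33, 57]
sift down from index 2:
  37 vs larger child 99 at index 6, swap → [53, 31, 99, 86, 77, 69, 37, 58, 74, 46, 52, 26, 33, 57]
  37 vs only child 57 at index 13, swap → [53, 31, 99, 86, 77, 69, 57, 58, 74, 46, 52, 26, 33, 37]
sift down from index 1:
  31 vs larger child 86 at index 3, swap → [53, 86, 99, 31, 77, 69, 57, 58, 74, 46, 52, 26, 33, 37]
  31 vs larger child 74 at index 8, swap → [53, 86, 99, 74, 77, 69, 57, 58, 31, 46, 52, 26, 33, 37]
sift down from index 0:
  53 vs larger child 99 at index 2, swap → [99, 86, 53, 74, 77, 69, 57, 58, 31, 46, 52, 26, 33, 37]
  53 vs larger child 69 at index 5, swap → [99, 86, 69, 74, 77, 53, 57, 58, 31, 46, 52, 26, 33, 37]

[99, 86, 69, 74, 77, 53, 57, 58, 31, 46, 52, 26, 33, 37]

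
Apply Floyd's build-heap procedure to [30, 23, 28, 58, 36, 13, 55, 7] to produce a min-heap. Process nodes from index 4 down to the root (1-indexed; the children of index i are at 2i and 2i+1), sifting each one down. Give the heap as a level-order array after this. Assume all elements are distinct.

[7, 23, 13, 30, 36, 28, 55, 58]

sift down from index 4:
  58 vs only child 7 at index 8, swap → [30, 23, 28, 7, 36, 13, 55, 58]
sift down from index 3:
  28 vs smaller child 13 at index 6, swap → [30, 23, 13, 7, 36, 28, 55, 58]
sift down from index 2:
  23 vs smaller child 7 at index 4, swap → [30, 7, 13, 23, 36, 28, 55, 58]
sift down from index 1:
  30 vs smaller child 7 at index 2, swap → [7, 30, 13, 23, 36, 28, 55, 58]
  30 vs smaller child 23 at index 4, swap → [7, 23, 13, 30, 36, 28, 55, 58]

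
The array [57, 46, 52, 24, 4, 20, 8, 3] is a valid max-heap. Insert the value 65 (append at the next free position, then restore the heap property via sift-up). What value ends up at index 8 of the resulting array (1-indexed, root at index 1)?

append 65 at index 9 → [57, 46, 52, 24, 4, 20, 8, 3, 65]
65 > parent 24 at index 4, swap → [57, 46, 52, 65, 4, 20, 8, 3, 24]
65 > parent 46 at index 2, swap → [57, 65, 52, 46, 4, 20, 8, 3, 24]
65 > parent 57 at index 1, swap → [65, 57, 52, 46, 4, 20, 8, 3, 24]
resulting array: [65, 57, 52, 46, 4, 20, 8, 3, 24]

3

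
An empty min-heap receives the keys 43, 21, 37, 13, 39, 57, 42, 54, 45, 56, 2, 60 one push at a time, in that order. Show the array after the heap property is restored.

[2, 13, 37, 43, 21, 57, 42, 54, 45, 56, 39, 60]

Insert 43:
  append 43 at index 0 → [43] (no swap needed)
Insert 21:
  append 21 at index 1 → [43, 21]
  21 < parent 43 at index 0, swap → [21, 43]
Insert 37:
  append 37 at index 2 → [21, 43, 37] (no swap needed)
Insert 13:
  append 13 at index 3 → [21, 43, 37, 13]
  13 < parent 43 at index 1, swap → [21, 13, 37, 43]
  13 < parent 21 at index 0, swap → [13, 21, 37, 43]
Insert 39:
  append 39 at index 4 → [13, 21, 37, 43, 39] (no swap needed)
Insert 57:
  append 57 at index 5 → [13, 21, 37, 43, 39, 57] (no swap needed)
Insert 42:
  append 42 at index 6 → [13, 21, 37, 43, 39, 57, 42] (no swap needed)
Insert 54:
  append 54 at index 7 → [13, 21, 37, 43, 39, 57, 42, 54] (no swap needed)
Insert 45:
  append 45 at index 8 → [13, 21, 37, 43, 39, 57, 42, 54, 45] (no swap needed)
Insert 56:
  append 56 at index 9 → [13, 21, 37, 43, 39, 57, 42, 54, 45, 56] (no swap needed)
Insert 2:
  append 2 at index 10 → [13, 21, 37, 43, 39, 57, 42, 54, 45, 56, 2]
  2 < parent 39 at index 4, swap → [13, 21, 37, 43, 2, 57, 42, 54, 45, 56, 39]
  2 < parent 21 at index 1, swap → [13, 2, 37, 43, 21, 57, 42, 54, 45, 56, 39]
  2 < parent 13 at index 0, swap → [2, 13, 37, 43, 21, 57, 42, 54, 45, 56, 39]
Insert 60:
  append 60 at index 11 → [2, 13, 37, 43, 21, 57, 42, 54, 45, 56, 39, 60] (no swap needed)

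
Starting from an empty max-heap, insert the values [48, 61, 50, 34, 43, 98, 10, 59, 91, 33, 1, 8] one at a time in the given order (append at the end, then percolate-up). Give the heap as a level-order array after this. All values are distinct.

Insert 48:
  append 48 at index 0 → [48] (no swap needed)
Insert 61:
  append 61 at index 1 → [48, 61]
  61 > parent 48 at index 0, swap → [61, 48]
Insert 50:
  append 50 at index 2 → [61, 48, 50] (no swap needed)
Insert 34:
  append 34 at index 3 → [61, 48, 50, 34] (no swap needed)
Insert 43:
  append 43 at index 4 → [61, 48, 50, 34, 43] (no swap needed)
Insert 98:
  append 98 at index 5 → [61, 48, 50, 34, 43, 98]
  98 > parent 50 at index 2, swap → [61, 48, 98, 34, 43, 50]
  98 > parent 61 at index 0, swap → [98, 48, 61, 34, 43, 50]
Insert 10:
  append 10 at index 6 → [98, 48, 61, 34, 43, 50, 10] (no swap needed)
Insert 59:
  append 59 at index 7 → [98, 48, 61, 34, 43, 50, 10, 59]
  59 > parent 34 at index 3, swap → [98, 48, 61, 59, 43, 50, 10, 34]
  59 > parent 48 at index 1, swap → [98, 59, 61, 48, 43, 50, 10, 34]
Insert 91:
  append 91 at index 8 → [98, 59, 61, 48, 43, 50, 10, 34, 91]
  91 > parent 48 at index 3, swap → [98, 59, 61, 91, 43, 50, 10, 34, 48]
  91 > parent 59 at index 1, swap → [98, 91, 61, 59, 43, 50, 10, 34, 48]
Insert 33:
  append 33 at index 9 → [98, 91, 61, 59, 43, 50, 10, 34, 48, 33] (no swap needed)
Insert 1:
  append 1 at index 10 → [98, 91, 61, 59, 43, 50, 10, 34, 48, 33, 1] (no swap needed)
Insert 8:
  append 8 at index 11 → [98, 91, 61, 59, 43, 50, 10, 34, 48, 33, 1, 8] (no swap needed)

[98, 91, 61, 59, 43, 50, 10, 34, 48, 33, 1, 8]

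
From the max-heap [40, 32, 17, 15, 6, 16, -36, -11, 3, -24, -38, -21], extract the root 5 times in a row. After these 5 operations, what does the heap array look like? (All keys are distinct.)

[6, 3, -24, -11, -21, -38, -36]

extract-max #1 returns 40:
  remove root 40; move last element -21 to root → [-21, 32, 17, 15, 6, 16, -36, -11, 3, -24, -38]
  -21 vs larger child 32 at index 1, swap → [32, -21, 17, 15, 6, 16, -36, -11, 3, -24, -38]
  -21 vs larger child 15 at index 3, swap → [32, 15, 17, -21, 6, 16, -36, -11, 3, -24, -38]
  -21 vs larger child 3 at index 8, swap → [32, 15, 17, 3, 6, 16, -36, -11, -21, -24, -38]
extract-max #2 returns 32:
  remove root 32; move last element -38 to root → [-38, 15, 17, 3, 6, 16, -36, -11, -21, -24]
  -38 vs larger child 17 at index 2, swap → [17, 15, -38, 3, 6, 16, -36, -11, -21, -24]
  -38 vs larger child 16 at index 5, swap → [17, 15, 16, 3, 6, -38, -36, -11, -21, -24]
extract-max #3 returns 17:
  remove root 17; move last element -24 to root → [-24, 15, 16, 3, 6, -38, -36, -11, -21]
  -24 vs larger child 16 at index 2, swap → [16, 15, -24, 3, 6, -38, -36, -11, -21]
extract-max #4 returns 16:
  remove root 16; move last element -21 to root → [-21, 15, -24, 3, 6, -38, -36, -11]
  -21 vs larger child 15 at index 1, swap → [15, -21, -24, 3, 6, -38, -36, -11]
  -21 vs larger child 6 at index 4, swap → [15, 6, -24, 3, -21, -38, -36, -11]
extract-max #5 returns 15:
  remove root 15; move last element -11 to root → [-11, 6, -24, 3, -21, -38, -36]
  -11 vs larger child 6 at index 1, swap → [6, -11, -24, 3, -21, -38, -36]
  -11 vs larger child 3 at index 3, swap → [6, 3, -24, -11, -21, -38, -36]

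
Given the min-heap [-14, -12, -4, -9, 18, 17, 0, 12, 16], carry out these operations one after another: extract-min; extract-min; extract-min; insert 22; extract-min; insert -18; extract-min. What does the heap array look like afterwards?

[0, 12, 17, 16, 18, 22]

extract-min → returns -14:
  remove root -14; move last element 16 to root → [16, -12, -4, -9, 18, 17, 0, 12]
  16 vs smaller child -12 at index 1, swap → [-12, 16, -4, -9, 18, 17, 0, 12]
  16 vs smaller child -9 at index 3, swap → [-12, -9, -4, 16, 18, 17, 0, 12]
  16 vs only child 12 at index 7, swap → [-12, -9, -4, 12, 18, 17, 0, 16]
extract-min → returns -12:
  remove root -12; move last element 16 to root → [16, -9, -4, 12, 18, 17, 0]
  16 vs smaller child -9 at index 1, swap → [-9, 16, -4, 12, 18, 17, 0]
  16 vs smaller child 12 at index 3, swap → [-9, 12, -4, 16, 18, 17, 0]
extract-min → returns -9:
  remove root -9; move last element 0 to root → [0, 12, -4, 16, 18, 17]
  0 vs smaller child -4 at index 2, swap → [-4, 12, 0, 16, 18, 17]
insert 22:
  append 22 at index 6 → [-4, 12, 0, 16, 18, 17, 22] (no swap needed)
extract-min → returns -4:
  remove root -4; move last element 22 to root → [22, 12, 0, 16, 18, 17]
  22 vs smaller child 0 at index 2, swap → [0, 12, 22, 16, 18, 17]
  22 vs only child 17 at index 5, swap → [0, 12, 17, 16, 18, 22]
insert -18:
  append -18 at index 6 → [0, 12, 17, 16, 18, 22, -18]
  -18 < parent 17 at index 2, swap → [0, 12, -18, 16, 18, 22, 17]
  -18 < parent 0 at index 0, swap → [-18, 12, 0, 16, 18, 22, 17]
extract-min → returns -18:
  remove root -18; move last element 17 to root → [17, 12, 0, 16, 18, 22]
  17 vs smaller child 0 at index 2, swap → [0, 12, 17, 16, 18, 22]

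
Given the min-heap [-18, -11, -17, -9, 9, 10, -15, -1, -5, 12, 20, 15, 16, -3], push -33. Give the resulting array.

append -33 at index 14 → [-18, -11, -17, -9, 9, 10, -15, -1, -5, 12, 20, 15, 16, -3, -33]
-33 < parent -15 at index 6, swap → [-18, -11, -17, -9, 9, 10, -33, -1, -5, 12, 20, 15, 16, -3, -15]
-33 < parent -17 at index 2, swap → [-18, -11, -33, -9, 9, 10, -17, -1, -5, 12, 20, 15, 16, -3, -15]
-33 < parent -18 at index 0, swap → [-33, -11, -18, -9, 9, 10, -17, -1, -5, 12, 20, 15, 16, -3, -15]

[-33, -11, -18, -9, 9, 10, -17, -1, -5, 12, 20, 15, 16, -3, -15]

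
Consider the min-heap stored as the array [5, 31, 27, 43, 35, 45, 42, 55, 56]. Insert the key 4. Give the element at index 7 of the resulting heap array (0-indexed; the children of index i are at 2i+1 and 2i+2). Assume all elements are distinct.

55

append 4 at index 9 → [5, 31, 27, 43, 35, 45, 42, 55, 56, 4]
4 < parent 35 at index 4, swap → [5, 31, 27, 43, 4, 45, 42, 55, 56, 35]
4 < parent 31 at index 1, swap → [5, 4, 27, 43, 31, 45, 42, 55, 56, 35]
4 < parent 5 at index 0, swap → [4, 5, 27, 43, 31, 45, 42, 55, 56, 35]
resulting array: [4, 5, 27, 43, 31, 45, 42, 55, 56, 35]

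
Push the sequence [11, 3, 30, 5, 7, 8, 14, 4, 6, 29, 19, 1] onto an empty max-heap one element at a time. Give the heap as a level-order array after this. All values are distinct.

[30, 29, 14, 6, 19, 8, 11, 3, 4, 5, 7, 1]

Insert 11:
  append 11 at index 0 → [11] (no swap needed)
Insert 3:
  append 3 at index 1 → [11, 3] (no swap needed)
Insert 30:
  append 30 at index 2 → [11, 3, 30]
  30 > parent 11 at index 0, swap → [30, 3, 11]
Insert 5:
  append 5 at index 3 → [30, 3, 11, 5]
  5 > parent 3 at index 1, swap → [30, 5, 11, 3]
Insert 7:
  append 7 at index 4 → [30, 5, 11, 3, 7]
  7 > parent 5 at index 1, swap → [30, 7, 11, 3, 5]
Insert 8:
  append 8 at index 5 → [30, 7, 11, 3, 5, 8] (no swap needed)
Insert 14:
  append 14 at index 6 → [30, 7, 11, 3, 5, 8, 14]
  14 > parent 11 at index 2, swap → [30, 7, 14, 3, 5, 8, 11]
Insert 4:
  append 4 at index 7 → [30, 7, 14, 3, 5, 8, 11, 4]
  4 > parent 3 at index 3, swap → [30, 7, 14, 4, 5, 8, 11, 3]
Insert 6:
  append 6 at index 8 → [30, 7, 14, 4, 5, 8, 11, 3, 6]
  6 > parent 4 at index 3, swap → [30, 7, 14, 6, 5, 8, 11, 3, 4]
Insert 29:
  append 29 at index 9 → [30, 7, 14, 6, 5, 8, 11, 3, 4, 29]
  29 > parent 5 at index 4, swap → [30, 7, 14, 6, 29, 8, 11, 3, 4, 5]
  29 > parent 7 at index 1, swap → [30, 29, 14, 6, 7, 8, 11, 3, 4, 5]
Insert 19:
  append 19 at index 10 → [30, 29, 14, 6, 7, 8, 11, 3, 4, 5, 19]
  19 > parent 7 at index 4, swap → [30, 29, 14, 6, 19, 8, 11, 3, 4, 5, 7]
Insert 1:
  append 1 at index 11 → [30, 29, 14, 6, 19, 8, 11, 3, 4, 5, 7, 1] (no swap needed)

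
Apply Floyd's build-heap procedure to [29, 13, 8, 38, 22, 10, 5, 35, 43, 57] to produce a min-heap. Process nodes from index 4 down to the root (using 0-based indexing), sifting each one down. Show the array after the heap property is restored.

sift down from index 4: already satisfies heap property
sift down from index 3:
  38 vs smaller child 35 at index 7, swap → [29, 13, 8, 35, 22, 10, 5, 38, 43, 57]
sift down from index 2:
  8 vs smaller child 5 at index 6, swap → [29, 13, 5, 35, 22, 10, 8, 38, 43, 57]
sift down from index 1: already satisfies heap property
sift down from index 0:
  29 vs smaller child 5 at index 2, swap → [5, 13, 29, 35, 22, 10, 8, 38, 43, 57]
  29 vs smaller child 8 at index 6, swap → [5, 13, 8, 35, 22, 10, 29, 38, 43, 57]

[5, 13, 8, 35, 22, 10, 29, 38, 43, 57]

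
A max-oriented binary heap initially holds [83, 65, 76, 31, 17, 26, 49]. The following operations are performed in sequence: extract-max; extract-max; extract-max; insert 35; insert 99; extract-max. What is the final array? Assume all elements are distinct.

extract-max → returns 83:
  remove root 83; move last element 49 to root → [49, 65, 76, 31, 17, 26]
  49 vs larger child 76 at index 2, swap → [76, 65, 49, 31, 17, 26]
extract-max → returns 76:
  remove root 76; move last element 26 to root → [26, 65, 49, 31, 17]
  26 vs larger child 65 at index 1, swap → [65, 26, 49, 31, 17]
  26 vs larger child 31 at index 3, swap → [65, 31, 49, 26, 17]
extract-max → returns 65:
  remove root 65; move last element 17 to root → [17, 31, 49, 26]
  17 vs larger child 49 at index 2, swap → [49, 31, 17, 26]
insert 35:
  append 35 at index 4 → [49, 31, 17, 26, 35]
  35 > parent 31 at index 1, swap → [49, 35, 17, 26, 31]
insert 99:
  append 99 at index 5 → [49, 35, 17, 26, 31, 99]
  99 > parent 17 at index 2, swap → [49, 35, 99, 26, 31, 17]
  99 > parent 49 at index 0, swap → [99, 35, 49, 26, 31, 17]
extract-max → returns 99:
  remove root 99; move last element 17 to root → [17, 35, 49, 26, 31]
  17 vs larger child 49 at index 2, swap → [49, 35, 17, 26, 31]

[49, 35, 17, 26, 31]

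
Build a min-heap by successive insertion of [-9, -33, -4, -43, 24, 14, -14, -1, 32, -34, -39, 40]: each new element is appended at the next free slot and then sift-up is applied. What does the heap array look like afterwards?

[-43, -39, -14, -9, -34, 14, -4, -1, 32, 24, -33, 40]

Insert -9:
  append -9 at index 0 → [-9] (no swap needed)
Insert -33:
  append -33 at index 1 → [-9, -33]
  -33 < parent -9 at index 0, swap → [-33, -9]
Insert -4:
  append -4 at index 2 → [-33, -9, -4] (no swap needed)
Insert -43:
  append -43 at index 3 → [-33, -9, -4, -43]
  -43 < parent -9 at index 1, swap → [-33, -43, -4, -9]
  -43 < parent -33 at index 0, swap → [-43, -33, -4, -9]
Insert 24:
  append 24 at index 4 → [-43, -33, -4, -9, 24] (no swap needed)
Insert 14:
  append 14 at index 5 → [-43, -33, -4, -9, 24, 14] (no swap needed)
Insert -14:
  append -14 at index 6 → [-43, -33, -4, -9, 24, 14, -14]
  -14 < parent -4 at index 2, swap → [-43, -33, -14, -9, 24, 14, -4]
Insert -1:
  append -1 at index 7 → [-43, -33, -14, -9, 24, 14, -4, -1] (no swap needed)
Insert 32:
  append 32 at index 8 → [-43, -33, -14, -9, 24, 14, -4, -1, 32] (no swap needed)
Insert -34:
  append -34 at index 9 → [-43, -33, -14, -9, 24, 14, -4, -1, 32, -34]
  -34 < parent 24 at index 4, swap → [-43, -33, -14, -9, -34, 14, -4, -1, 32, 24]
  -34 < parent -33 at index 1, swap → [-43, -34, -14, -9, -33, 14, -4, -1, 32, 24]
Insert -39:
  append -39 at index 10 → [-43, -34, -14, -9, -33, 14, -4, -1, 32, 24, -39]
  -39 < parent -33 at index 4, swap → [-43, -34, -14, -9, -39, 14, -4, -1, 32, 24, -33]
  -39 < parent -34 at index 1, swap → [-43, -39, -14, -9, -34, 14, -4, -1, 32, 24, -33]
Insert 40:
  append 40 at index 11 → [-43, -39, -14, -9, -34, 14, -4, -1, 32, 24, -33, 40] (no swap needed)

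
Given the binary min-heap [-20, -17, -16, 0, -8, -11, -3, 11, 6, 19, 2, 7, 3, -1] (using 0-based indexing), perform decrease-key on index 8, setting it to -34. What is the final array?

set index 8 from 6 to -34 → [-20, -17, -16, 0, -8, -11, -3, 11, -34, 19, 2, 7, 3, -1]
-34 < parent 0 at index 3, swap → [-20, -17, -16, -34, -8, -11, -3, 11, 0, 19, 2, 7, 3, -1]
-34 < parent -17 at index 1, swap → [-20, -34, -16, -17, -8, -11, -3, 11, 0, 19, 2, 7, 3, -1]
-34 < parent -20 at index 0, swap → [-34, -20, -16, -17, -8, -11, -3, 11, 0, 19, 2, 7, 3, -1]

[-34, -20, -16, -17, -8, -11, -3, 11, 0, 19, 2, 7, 3, -1]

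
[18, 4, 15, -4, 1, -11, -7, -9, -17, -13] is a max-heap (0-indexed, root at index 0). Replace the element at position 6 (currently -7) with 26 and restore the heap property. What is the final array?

[26, 4, 18, -4, 1, -11, 15, -9, -17, -13]

set index 6 from -7 to 26 → [18, 4, 15, -4, 1, -11, 26, -9, -17, -13]
26 > parent 15 at index 2, swap → [18, 4, 26, -4, 1, -11, 15, -9, -17, -13]
26 > parent 18 at index 0, swap → [26, 4, 18, -4, 1, -11, 15, -9, -17, -13]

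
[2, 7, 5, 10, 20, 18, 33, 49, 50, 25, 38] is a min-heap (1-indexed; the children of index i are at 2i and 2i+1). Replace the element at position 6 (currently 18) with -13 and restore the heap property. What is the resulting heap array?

set index 6 from 18 to -13 → [2, 7, 5, 10, 20, -13, 33, 49, 50, 25, 38]
-13 < parent 5 at index 3, swap → [2, 7, -13, 10, 20, 5, 33, 49, 50, 25, 38]
-13 < parent 2 at index 1, swap → [-13, 7, 2, 10, 20, 5, 33, 49, 50, 25, 38]

[-13, 7, 2, 10, 20, 5, 33, 49, 50, 25, 38]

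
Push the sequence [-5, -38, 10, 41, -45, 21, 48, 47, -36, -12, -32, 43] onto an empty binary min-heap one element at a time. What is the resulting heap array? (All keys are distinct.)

Insert -5:
  append -5 at index 0 → [-5] (no swap needed)
Insert -38:
  append -38 at index 1 → [-5, -38]
  -38 < parent -5 at index 0, swap → [-38, -5]
Insert 10:
  append 10 at index 2 → [-38, -5, 10] (no swap needed)
Insert 41:
  append 41 at index 3 → [-38, -5, 10, 41] (no swap needed)
Insert -45:
  append -45 at index 4 → [-38, -5, 10, 41, -45]
  -45 < parent -5 at index 1, swap → [-38, -45, 10, 41, -5]
  -45 < parent -38 at index 0, swap → [-45, -38, 10, 41, -5]
Insert 21:
  append 21 at index 5 → [-45, -38, 10, 41, -5, 21] (no swap needed)
Insert 48:
  append 48 at index 6 → [-45, -38, 10, 41, -5, 21, 48] (no swap needed)
Insert 47:
  append 47 at index 7 → [-45, -38, 10, 41, -5, 21, 48, 47] (no swap needed)
Insert -36:
  append -36 at index 8 → [-45, -38, 10, 41, -5, 21, 48, 47, -36]
  -36 < parent 41 at index 3, swap → [-45, -38, 10, -36, -5, 21, 48, 47, 41]
Insert -12:
  append -12 at index 9 → [-45, -38, 10, -36, -5, 21, 48, 47, 41, -12]
  -12 < parent -5 at index 4, swap → [-45, -38, 10, -36, -12, 21, 48, 47, 41, -5]
Insert -32:
  append -32 at index 10 → [-45, -38, 10, -36, -12, 21, 48, 47, 41, -5, -32]
  -32 < parent -12 at index 4, swap → [-45, -38, 10, -36, -32, 21, 48, 47, 41, -5, -12]
Insert 43:
  append 43 at index 11 → [-45, -38, 10, -36, -32, 21, 48, 47, 41, -5, -12, 43] (no swap needed)

[-45, -38, 10, -36, -32, 21, 48, 47, 41, -5, -12, 43]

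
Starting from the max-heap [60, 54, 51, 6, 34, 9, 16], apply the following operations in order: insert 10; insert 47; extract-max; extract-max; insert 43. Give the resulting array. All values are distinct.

insert 10:
  append 10 at index 7 → [60, 54, 51, 6, 34, 9, 16, 10]
  10 > parent 6 at index 3, swap → [60, 54, 51, 10, 34, 9, 16, 6]
insert 47:
  append 47 at index 8 → [60, 54, 51, 10, 34, 9, 16, 6, 47]
  47 > parent 10 at index 3, swap → [60, 54, 51, 47, 34, 9, 16, 6, 10]
extract-max → returns 60:
  remove root 60; move last element 10 to root → [10, 54, 51, 47, 34, 9, 16, 6]
  10 vs larger child 54 at index 1, swap → [54, 10, 51, 47, 34, 9, 16, 6]
  10 vs larger child 47 at index 3, swap → [54, 47, 51, 10, 34, 9, 16, 6]
extract-max → returns 54:
  remove root 54; move last element 6 to root → [6, 47, 51, 10, 34, 9, 16]
  6 vs larger child 51 at index 2, swap → [51, 47, 6, 10, 34, 9, 16]
  6 vs larger child 16 at index 6, swap → [51, 47, 16, 10, 34, 9, 6]
insert 43:
  append 43 at index 7 → [51, 47, 16, 10, 34, 9, 6, 43]
  43 > parent 10 at index 3, swap → [51, 47, 16, 43, 34, 9, 6, 10]

[51, 47, 16, 43, 34, 9, 6, 10]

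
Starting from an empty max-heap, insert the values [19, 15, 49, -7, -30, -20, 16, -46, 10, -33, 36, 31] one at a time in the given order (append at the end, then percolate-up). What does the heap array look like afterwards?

Insert 19:
  append 19 at index 0 → [19] (no swap needed)
Insert 15:
  append 15 at index 1 → [19, 15] (no swap needed)
Insert 49:
  append 49 at index 2 → [19, 15, 49]
  49 > parent 19 at index 0, swap → [49, 15, 19]
Insert -7:
  append -7 at index 3 → [49, 15, 19, -7] (no swap needed)
Insert -30:
  append -30 at index 4 → [49, 15, 19, -7, -30] (no swap needed)
Insert -20:
  append -20 at index 5 → [49, 15, 19, -7, -30, -20] (no swap needed)
Insert 16:
  append 16 at index 6 → [49, 15, 19, -7, -30, -20, 16] (no swap needed)
Insert -46:
  append -46 at index 7 → [49, 15, 19, -7, -30, -20, 16, -46] (no swap needed)
Insert 10:
  append 10 at index 8 → [49, 15, 19, -7, -30, -20, 16, -46, 10]
  10 > parent -7 at index 3, swap → [49, 15, 19, 10, -30, -20, 16, -46, -7]
Insert -33:
  append -33 at index 9 → [49, 15, 19, 10, -30, -20, 16, -46, -7, -33] (no swap needed)
Insert 36:
  append 36 at index 10 → [49, 15, 19, 10, -30, -20, 16, -46, -7, -33, 36]
  36 > parent -30 at index 4, swap → [49, 15, 19, 10, 36, -20, 16, -46, -7, -33, -30]
  36 > parent 15 at index 1, swap → [49, 36, 19, 10, 15, -20, 16, -46, -7, -33, -30]
Insert 31:
  append 31 at index 11 → [49, 36, 19, 10, 15, -20, 16, -46, -7, -33, -30, 31]
  31 > parent -20 at index 5, swap → [49, 36, 19, 10, 15, 31, 16, -46, -7, -33, -30, -20]
  31 > parent 19 at index 2, swap → [49, 36, 31, 10, 15, 19, 16, -46, -7, -33, -30, -20]

[49, 36, 31, 10, 15, 19, 16, -46, -7, -33, -30, -20]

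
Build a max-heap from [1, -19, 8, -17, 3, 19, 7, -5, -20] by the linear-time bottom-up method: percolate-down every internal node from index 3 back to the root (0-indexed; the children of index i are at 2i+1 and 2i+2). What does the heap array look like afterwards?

[19, 3, 8, -5, -19, 1, 7, -17, -20]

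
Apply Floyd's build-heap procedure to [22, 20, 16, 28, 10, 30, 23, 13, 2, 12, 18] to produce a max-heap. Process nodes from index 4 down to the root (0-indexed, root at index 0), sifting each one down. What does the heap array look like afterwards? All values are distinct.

[30, 28, 23, 20, 18, 16, 22, 13, 2, 12, 10]

sift down from index 4:
  10 vs larger child 18 at index 10, swap → [22, 20, 16, 28, 18, 30, 23, 13, 2, 12, 10]
sift down from index 3: already satisfies heap property
sift down from index 2:
  16 vs larger child 30 at index 5, swap → [22, 20, 30, 28, 18, 16, 23, 13, 2, 12, 10]
sift down from index 1:
  20 vs larger child 28 at index 3, swap → [22, 28, 30, 20, 18, 16, 23, 13, 2, 12, 10]
sift down from index 0:
  22 vs larger child 30 at index 2, swap → [30, 28, 22, 20, 18, 16, 23, 13, 2, 12, 10]
  22 vs larger child 23 at index 6, swap → [30, 28, 23, 20, 18, 16, 22, 13, 2, 12, 10]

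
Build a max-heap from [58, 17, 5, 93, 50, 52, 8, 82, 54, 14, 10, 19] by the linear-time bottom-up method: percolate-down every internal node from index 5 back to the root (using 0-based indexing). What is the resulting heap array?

sift down from index 5: already satisfies heap property
sift down from index 4: already satisfies heap property
sift down from index 3: already satisfies heap property
sift down from index 2:
  5 vs larger child 52 at index 5, swap → [58, 17, 52, 93, 50, 5, 8, 82, 54, 14, 10, 19]
  5 vs only child 19 at index 11, swap → [58, 17, 52, 93, 50, 19, 8, 82, 54, 14, 10, 5]
sift down from index 1:
  17 vs larger child 93 at index 3, swap → [58, 93, 52, 17, 50, 19, 8, 82, 54, 14, 10, 5]
  17 vs larger child 82 at index 7, swap → [58, 93, 52, 82, 50, 19, 8, 17, 54, 14, 10, 5]
sift down from index 0:
  58 vs larger child 93 at index 1, swap → [93, 58, 52, 82, 50, 19, 8, 17, 54, 14, 10, 5]
  58 vs larger child 82 at index 3, swap → [93, 82, 52, 58, 50, 19, 8, 17, 54, 14, 10, 5]

[93, 82, 52, 58, 50, 19, 8, 17, 54, 14, 10, 5]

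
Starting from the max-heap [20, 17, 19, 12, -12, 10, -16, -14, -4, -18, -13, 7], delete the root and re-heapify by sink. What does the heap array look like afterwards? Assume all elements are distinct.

[19, 17, 10, 12, -12, 7, -16, -14, -4, -18, -13]

remove root 20; move last element 7 to root → [7, 17, 19, 12, -12, 10, -16, -14, -4, -18, -13]
7 vs larger child 19 at index 2, swap → [19, 17, 7, 12, -12, 10, -16, -14, -4, -18, -13]
7 vs larger child 10 at index 5, swap → [19, 17, 10, 12, -12, 7, -16, -14, -4, -18, -13]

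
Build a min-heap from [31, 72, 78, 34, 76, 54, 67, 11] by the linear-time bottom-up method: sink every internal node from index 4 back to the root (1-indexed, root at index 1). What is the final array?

sift down from index 4:
  34 vs only child 11 at index 8, swap → [31, 72, 78, 11, 76, 54, 67, 34]
sift down from index 3:
  78 vs smaller child 54 at index 6, swap → [31, 72, 54, 11, 76, 78, 67, 34]
sift down from index 2:
  72 vs smaller child 11 at index 4, swap → [31, 11, 54, 72, 76, 78, 67, 34]
  72 vs only child 34 at index 8, swap → [31, 11, 54, 34, 76, 78, 67, 72]
sift down from index 1:
  31 vs smaller child 11 at index 2, swap → [11, 31, 54, 34, 76, 78, 67, 72]

[11, 31, 54, 34, 76, 78, 67, 72]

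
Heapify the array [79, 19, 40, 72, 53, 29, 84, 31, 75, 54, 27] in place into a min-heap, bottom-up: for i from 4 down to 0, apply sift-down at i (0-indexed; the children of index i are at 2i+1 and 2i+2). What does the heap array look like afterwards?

sift down from index 4:
  53 vs smaller child 27 at index 10, swap → [79, 19, 40, 72, 27, 29, 84, 31, 75, 54, 53]
sift down from index 3:
  72 vs smaller child 31 at index 7, swap → [79, 19, 40, 31, 27, 29, 84, 72, 75, 54, 53]
sift down from index 2:
  40 vs smaller child 29 at index 5, swap → [79, 19, 29, 31, 27, 40, 84, 72, 75, 54, 53]
sift down from index 1: already satisfies heap property
sift down from index 0:
  79 vs smaller child 19 at index 1, swap → [19, 79, 29, 31, 27, 40, 84, 72, 75, 54, 53]
  79 vs smaller child 27 at index 4, swap → [19, 27, 29, 31, 79, 40, 84, 72, 75, 54, 53]
  79 vs smaller child 53 at index 10, swap → [19, 27, 29, 31, 53, 40, 84, 72, 75, 54, 79]

[19, 27, 29, 31, 53, 40, 84, 72, 75, 54, 79]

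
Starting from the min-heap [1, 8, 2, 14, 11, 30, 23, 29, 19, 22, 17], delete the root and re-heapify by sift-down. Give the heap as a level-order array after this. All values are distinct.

[2, 8, 17, 14, 11, 30, 23, 29, 19, 22]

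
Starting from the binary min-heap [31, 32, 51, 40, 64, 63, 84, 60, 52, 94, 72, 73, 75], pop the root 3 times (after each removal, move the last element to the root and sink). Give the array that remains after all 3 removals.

[51, 52, 63, 60, 64, 72, 84, 73, 75, 94]

extract-min #1 returns 31:
  remove root 31; move last element 75 to root → [75, 32, 51, 40, 64, 63, 84, 60, 52, 94, 72, 73]
  75 vs smaller child 32 at index 1, swap → [32, 75, 51, 40, 64, 63, 84, 60, 52, 94, 72, 73]
  75 vs smaller child 40 at index 3, swap → [32, 40, 51, 75, 64, 63, 84, 60, 52, 94, 72, 73]
  75 vs smaller child 52 at index 8, swap → [32, 40, 51, 52, 64, 63, 84, 60, 75, 94, 72, 73]
extract-min #2 returns 32:
  remove root 32; move last element 73 to root → [73, 40, 51, 52, 64, 63, 84, 60, 75, 94, 72]
  73 vs smaller child 40 at index 1, swap → [40, 73, 51, 52, 64, 63, 84, 60, 75, 94, 72]
  73 vs smaller child 52 at index 3, swap → [40, 52, 51, 73, 64, 63, 84, 60, 75, 94, 72]
  73 vs smaller child 60 at index 7, swap → [40, 52, 51, 60, 64, 63, 84, 73, 75, 94, 72]
extract-min #3 returns 40:
  remove root 40; move last element 72 to root → [72, 52, 51, 60, 64, 63, 84, 73, 75, 94]
  72 vs smaller child 51 at index 2, swap → [51, 52, 72, 60, 64, 63, 84, 73, 75, 94]
  72 vs smaller child 63 at index 5, swap → [51, 52, 63, 60, 64, 72, 84, 73, 75, 94]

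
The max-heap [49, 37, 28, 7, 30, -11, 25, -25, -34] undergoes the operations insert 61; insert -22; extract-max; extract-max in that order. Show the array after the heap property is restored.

[37, 30, 28, 7, -22, -11, 25, -25, -34]

insert 61:
  append 61 at index 9 → [49, 37, 28, 7, 30, -11, 25, -25, -34, 61]
  61 > parent 30 at index 4, swap → [49, 37, 28, 7, 61, -11, 25, -25, -34, 30]
  61 > parent 37 at index 1, swap → [49, 61, 28, 7, 37, -11, 25, -25, -34, 30]
  61 > parent 49 at index 0, swap → [61, 49, 28, 7, 37, -11, 25, -25, -34, 30]
insert -22:
  append -22 at index 10 → [61, 49, 28, 7, 37, -11, 25, -25, -34, 30, -22] (no swap needed)
extract-max → returns 61:
  remove root 61; move last element -22 to root → [-22, 49, 28, 7, 37, -11, 25, -25, -34, 30]
  -22 vs larger child 49 at index 1, swap → [49, -22, 28, 7, 37, -11, 25, -25, -34, 30]
  -22 vs larger child 37 at index 4, swap → [49, 37, 28, 7, -22, -11, 25, -25, -34, 30]
  -22 vs only child 30 at index 9, swap → [49, 37, 28, 7, 30, -11, 25, -25, -34, -22]
extract-max → returns 49:
  remove root 49; move last element -22 to root → [-22, 37, 28, 7, 30, -11, 25, -25, -34]
  -22 vs larger child 37 at index 1, swap → [37, -22, 28, 7, 30, -11, 25, -25, -34]
  -22 vs larger child 30 at index 4, swap → [37, 30, 28, 7, -22, -11, 25, -25, -34]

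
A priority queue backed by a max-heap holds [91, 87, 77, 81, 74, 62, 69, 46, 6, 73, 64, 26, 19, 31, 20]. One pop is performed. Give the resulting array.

[87, 81, 77, 46, 74, 62, 69, 20, 6, 73, 64, 26, 19, 31]

remove root 91; move last element 20 to root → [20, 87, 77, 81, 74, 62, 69, 46, 6, 73, 64, 26, 19, 31]
20 vs larger child 87 at index 1, swap → [87, 20, 77, 81, 74, 62, 69, 46, 6, 73, 64, 26, 19, 31]
20 vs larger child 81 at index 3, swap → [87, 81, 77, 20, 74, 62, 69, 46, 6, 73, 64, 26, 19, 31]
20 vs larger child 46 at index 7, swap → [87, 81, 77, 46, 74, 62, 69, 20, 6, 73, 64, 26, 19, 31]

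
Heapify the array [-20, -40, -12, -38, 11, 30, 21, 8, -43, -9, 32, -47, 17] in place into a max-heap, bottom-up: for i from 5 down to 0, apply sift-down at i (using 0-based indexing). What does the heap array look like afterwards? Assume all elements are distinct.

[32, 11, 30, 8, -9, 17, 21, -38, -43, -20, -40, -47, -12]

sift down from index 5: already satisfies heap property
sift down from index 4:
  11 vs larger child 32 at index 10, swap → [-20, -40, -12, -38, 32, 30, 21, 8, -43, -9, 11, -47, 17]
sift down from index 3:
  -38 vs larger child 8 at index 7, swap → [-20, -40, -12, 8, 32, 30, 21, -38, -43, -9, 11, -47, 17]
sift down from index 2:
  -12 vs larger child 30 at index 5, swap → [-20, -40, 30, 8, 32, -12, 21, -38, -43, -9, 11, -47, 17]
  -12 vs larger child 17 at index 12, swap → [-20, -40, 30, 8, 32, 17, 21, -38, -43, -9, 11, -47, -12]
sift down from index 1:
  -40 vs larger child 32 at index 4, swap → [-20, 32, 30, 8, -40, 17, 21, -38, -43, -9, 11, -47, -12]
  -40 vs larger child 11 at index 10, swap → [-20, 32, 30, 8, 11, 17, 21, -38, -43, -9, -40, -47, -12]
sift down from index 0:
  -20 vs larger child 32 at index 1, swap → [32, -20, 30, 8, 11, 17, 21, -38, -43, -9, -40, -47, -12]
  -20 vs larger child 11 at index 4, swap → [32, 11, 30, 8, -20, 17, 21, -38, -43, -9, -40, -47, -12]
  -20 vs larger child -9 at index 9, swap → [32, 11, 30, 8, -9, 17, 21, -38, -43, -20, -40, -47, -12]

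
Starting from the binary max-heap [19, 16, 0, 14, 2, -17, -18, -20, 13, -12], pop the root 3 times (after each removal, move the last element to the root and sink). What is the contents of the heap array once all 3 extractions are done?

extract-max #1 returns 19:
  remove root 19; move last element -12 to root → [-12, 16, 0, 14, 2, -17, -18, -20, 13]
  -12 vs larger child 16 at index 1, swap → [16, -12, 0, 14, 2, -17, -18, -20, 13]
  -12 vs larger child 14 at index 3, swap → [16, 14, 0, -12, 2, -17, -18, -20, 13]
  -12 vs larger child 13 at index 8, swap → [16, 14, 0, 13, 2, -17, -18, -20, -12]
extract-max #2 returns 16:
  remove root 16; move last element -12 to root → [-12, 14, 0, 13, 2, -17, -18, -20]
  -12 vs larger child 14 at index 1, swap → [14, -12, 0, 13, 2, -17, -18, -20]
  -12 vs larger child 13 at index 3, swap → [14, 13, 0, -12, 2, -17, -18, -20]
extract-max #3 returns 14:
  remove root 14; move last element -20 to root → [-20, 13, 0, -12, 2, -17, -18]
  -20 vs larger child 13 at index 1, swap → [13, -20, 0, -12, 2, -17, -18]
  -20 vs larger child 2 at index 4, swap → [13, 2, 0, -12, -20, -17, -18]

[13, 2, 0, -12, -20, -17, -18]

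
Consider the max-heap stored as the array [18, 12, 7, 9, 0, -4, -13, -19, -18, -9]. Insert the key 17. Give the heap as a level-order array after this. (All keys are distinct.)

[18, 17, 7, 9, 12, -4, -13, -19, -18, -9, 0]

append 17 at index 10 → [18, 12, 7, 9, 0, -4, -13, -19, -18, -9, 17]
17 > parent 0 at index 4, swap → [18, 12, 7, 9, 17, -4, -13, -19, -18, -9, 0]
17 > parent 12 at index 1, swap → [18, 17, 7, 9, 12, -4, -13, -19, -18, -9, 0]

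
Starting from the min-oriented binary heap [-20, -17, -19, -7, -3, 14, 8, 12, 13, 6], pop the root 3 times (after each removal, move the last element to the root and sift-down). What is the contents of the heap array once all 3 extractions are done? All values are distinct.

extract-min #1 returns -20:
  remove root -20; move last element 6 to root → [6, -17, -19, -7, -3, 14, 8, 12, 13]
  6 vs smaller child -19 at index 2, swap → [-19, -17, 6, -7, -3, 14, 8, 12, 13]
extract-min #2 returns -19:
  remove root -19; move last element 13 to root → [13, -17, 6, -7, -3, 14, 8, 12]
  13 vs smaller child -17 at index 1, swap → [-17, 13, 6, -7, -3, 14, 8, 12]
  13 vs smaller child -7 at index 3, swap → [-17, -7, 6, 13, -3, 14, 8, 12]
  13 vs only child 12 at index 7, swap → [-17, -7, 6, 12, -3, 14, 8, 13]
extract-min #3 returns -17:
  remove root -17; move last element 13 to root → [13, -7, 6, 12, -3, 14, 8]
  13 vs smaller child -7 at index 1, swap → [-7, 13, 6, 12, -3, 14, 8]
  13 vs smaller child -3 at index 4, swap → [-7, -3, 6, 12, 13, 14, 8]

[-7, -3, 6, 12, 13, 14, 8]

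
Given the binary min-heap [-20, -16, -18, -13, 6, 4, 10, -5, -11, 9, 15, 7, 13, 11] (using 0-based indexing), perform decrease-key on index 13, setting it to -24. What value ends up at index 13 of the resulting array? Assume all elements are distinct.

10

set index 13 from 11 to -24 → [-20, -16, -18, -13, 6, 4, 10, -5, -11, 9, 15, 7, 13, -24]
-24 < parent 10 at index 6, swap → [-20, -16, -18, -13, 6, 4, -24, -5, -11, 9, 15, 7, 13, 10]
-24 < parent -18 at index 2, swap → [-20, -16, -24, -13, 6, 4, -18, -5, -11, 9, 15, 7, 13, 10]
-24 < parent -20 at index 0, swap → [-24, -16, -20, -13, 6, 4, -18, -5, -11, 9, 15, 7, 13, 10]
resulting array: [-24, -16, -20, -13, 6, 4, -18, -5, -11, 9, 15, 7, 13, 10]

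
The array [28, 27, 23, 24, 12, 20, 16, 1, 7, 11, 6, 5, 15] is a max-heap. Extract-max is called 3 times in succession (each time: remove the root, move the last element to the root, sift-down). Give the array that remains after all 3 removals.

[23, 15, 20, 7, 12, 6, 16, 1, 5, 11]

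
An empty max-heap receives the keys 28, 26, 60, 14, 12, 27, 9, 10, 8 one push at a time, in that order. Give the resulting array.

Insert 28:
  append 28 at index 0 → [28] (no swap needed)
Insert 26:
  append 26 at index 1 → [28, 26] (no swap needed)
Insert 60:
  append 60 at index 2 → [28, 26, 60]
  60 > parent 28 at index 0, swap → [60, 26, 28]
Insert 14:
  append 14 at index 3 → [60, 26, 28, 14] (no swap needed)
Insert 12:
  append 12 at index 4 → [60, 26, 28, 14, 12] (no swap needed)
Insert 27:
  append 27 at index 5 → [60, 26, 28, 14, 12, 27] (no swap needed)
Insert 9:
  append 9 at index 6 → [60, 26, 28, 14, 12, 27, 9] (no swap needed)
Insert 10:
  append 10 at index 7 → [60, 26, 28, 14, 12, 27, 9, 10] (no swap needed)
Insert 8:
  append 8 at index 8 → [60, 26, 28, 14, 12, 27, 9, 10, 8] (no swap needed)

[60, 26, 28, 14, 12, 27, 9, 10, 8]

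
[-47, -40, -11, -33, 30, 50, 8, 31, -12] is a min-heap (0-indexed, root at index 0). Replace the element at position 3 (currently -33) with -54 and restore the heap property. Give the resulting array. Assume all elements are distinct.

[-54, -47, -11, -40, 30, 50, 8, 31, -12]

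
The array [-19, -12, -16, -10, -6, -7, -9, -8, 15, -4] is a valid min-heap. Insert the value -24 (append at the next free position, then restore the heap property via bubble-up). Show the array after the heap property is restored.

[-24, -19, -16, -10, -12, -7, -9, -8, 15, -4, -6]

append -24 at index 10 → [-19, -12, -16, -10, -6, -7, -9, -8, 15, -4, -24]
-24 < parent -6 at index 4, swap → [-19, -12, -16, -10, -24, -7, -9, -8, 15, -4, -6]
-24 < parent -12 at index 1, swap → [-19, -24, -16, -10, -12, -7, -9, -8, 15, -4, -6]
-24 < parent -19 at index 0, swap → [-24, -19, -16, -10, -12, -7, -9, -8, 15, -4, -6]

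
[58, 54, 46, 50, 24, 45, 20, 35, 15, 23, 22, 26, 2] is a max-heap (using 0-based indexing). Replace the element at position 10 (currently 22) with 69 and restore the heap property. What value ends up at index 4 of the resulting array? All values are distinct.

54

set index 10 from 22 to 69 → [58, 54, 46, 50, 24, 45, 20, 35, 15, 23, 69, 26, 2]
69 > parent 24 at index 4, swap → [58, 54, 46, 50, 69, 45, 20, 35, 15, 23, 24, 26, 2]
69 > parent 54 at index 1, swap → [58, 69, 46, 50, 54, 45, 20, 35, 15, 23, 24, 26, 2]
69 > parent 58 at index 0, swap → [69, 58, 46, 50, 54, 45, 20, 35, 15, 23, 24, 26, 2]
resulting array: [69, 58, 46, 50, 54, 45, 20, 35, 15, 23, 24, 26, 2]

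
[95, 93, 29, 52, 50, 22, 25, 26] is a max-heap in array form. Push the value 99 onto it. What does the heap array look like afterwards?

append 99 at index 8 → [95, 93, 29, 52, 50, 22, 25, 26, 99]
99 > parent 52 at index 3, swap → [95, 93, 29, 99, 50, 22, 25, 26, 52]
99 > parent 93 at index 1, swap → [95, 99, 29, 93, 50, 22, 25, 26, 52]
99 > parent 95 at index 0, swap → [99, 95, 29, 93, 50, 22, 25, 26, 52]

[99, 95, 29, 93, 50, 22, 25, 26, 52]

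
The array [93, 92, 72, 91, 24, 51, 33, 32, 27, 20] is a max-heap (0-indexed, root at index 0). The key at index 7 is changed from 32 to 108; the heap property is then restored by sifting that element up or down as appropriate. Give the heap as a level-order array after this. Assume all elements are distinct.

set index 7 from 32 to 108 → [93, 92, 72, 91, 24, 51, 33, 108, 27, 20]
108 > parent 91 at index 3, swap → [93, 92, 72, 108, 24, 51, 33, 91, 27, 20]
108 > parent 92 at index 1, swap → [93, 108, 72, 92, 24, 51, 33, 91, 27, 20]
108 > parent 93 at index 0, swap → [108, 93, 72, 92, 24, 51, 33, 91, 27, 20]

[108, 93, 72, 92, 24, 51, 33, 91, 27, 20]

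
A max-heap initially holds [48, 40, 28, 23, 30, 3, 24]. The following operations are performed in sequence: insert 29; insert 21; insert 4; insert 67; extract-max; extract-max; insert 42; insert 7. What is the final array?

insert 29:
  append 29 at index 7 → [48, 40, 28, 23, 30, 3, 24, 29]
  29 > parent 23 at index 3, swap → [48, 40, 28, 29, 30, 3, 24, 23]
insert 21:
  append 21 at index 8 → [48, 40, 28, 29, 30, 3, 24, 23, 21] (no swap needed)
insert 4:
  append 4 at index 9 → [48, 40, 28, 29, 30, 3, 24, 23, 21, 4] (no swap needed)
insert 67:
  append 67 at index 10 → [48, 40, 28, 29, 30, 3, 24, 23, 21, 4, 67]
  67 > parent 30 at index 4, swap → [48, 40, 28, 29, 67, 3, 24, 23, 21, 4, 30]
  67 > parent 40 at index 1, swap → [48, 67, 28, 29, 40, 3, 24, 23, 21, 4, 30]
  67 > parent 48 at index 0, swap → [67, 48, 28, 29, 40, 3, 24, 23, 21, 4, 30]
extract-max → returns 67:
  remove root 67; move last element 30 to root → [30, 48, 28, 29, 40, 3, 24, 23, 21, 4]
  30 vs larger child 48 at index 1, swap → [48, 30, 28, 29, 40, 3, 24, 23, 21, 4]
  30 vs larger child 40 at index 4, swap → [48, 40, 28, 29, 30, 3, 24, 23, 21, 4]
extract-max → returns 48:
  remove root 48; move last element 4 to root → [4, 40, 28, 29, 30, 3, 24, 23, 21]
  4 vs larger child 40 at index 1, swap → [40, 4, 28, 29, 30, 3, 24, 23, 21]
  4 vs larger child 30 at index 4, swap → [40, 30, 28, 29, 4, 3, 24, 23, 21]
insert 42:
  append 42 at index 9 → [40, 30, 28, 29, 4, 3, 24, 23, 21, 42]
  42 > parent 4 at index 4, swap → [40, 30, 28, 29, 42, 3, 24, 23, 21, 4]
  42 > parent 30 at index 1, swap → [40, 42, 28, 29, 30, 3, 24, 23, 21, 4]
  42 > parent 40 at index 0, swap → [42, 40, 28, 29, 30, 3, 24, 23, 21, 4]
insert 7:
  append 7 at index 10 → [42, 40, 28, 29, 30, 3, 24, 23, 21, 4, 7] (no swap needed)

[42, 40, 28, 29, 30, 3, 24, 23, 21, 4, 7]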